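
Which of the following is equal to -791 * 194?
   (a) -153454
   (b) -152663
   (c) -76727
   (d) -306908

-791 * 194 = -153454
a) -153454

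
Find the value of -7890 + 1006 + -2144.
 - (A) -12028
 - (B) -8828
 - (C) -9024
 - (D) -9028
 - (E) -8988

First: -7890 + 1006 = -6884
Then: -6884 + -2144 = -9028
D) -9028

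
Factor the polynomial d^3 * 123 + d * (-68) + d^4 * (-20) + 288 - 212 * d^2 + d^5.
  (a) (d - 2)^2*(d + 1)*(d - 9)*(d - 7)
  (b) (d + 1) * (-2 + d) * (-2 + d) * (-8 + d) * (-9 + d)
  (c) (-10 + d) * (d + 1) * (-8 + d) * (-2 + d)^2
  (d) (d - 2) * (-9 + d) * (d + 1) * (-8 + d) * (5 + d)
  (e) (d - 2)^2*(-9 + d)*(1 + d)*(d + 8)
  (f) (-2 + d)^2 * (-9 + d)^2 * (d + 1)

We need to factor d^3 * 123 + d * (-68) + d^4 * (-20) + 288 - 212 * d^2 + d^5.
The factored form is (d + 1) * (-2 + d) * (-2 + d) * (-8 + d) * (-9 + d).
b) (d + 1) * (-2 + d) * (-2 + d) * (-8 + d) * (-9 + d)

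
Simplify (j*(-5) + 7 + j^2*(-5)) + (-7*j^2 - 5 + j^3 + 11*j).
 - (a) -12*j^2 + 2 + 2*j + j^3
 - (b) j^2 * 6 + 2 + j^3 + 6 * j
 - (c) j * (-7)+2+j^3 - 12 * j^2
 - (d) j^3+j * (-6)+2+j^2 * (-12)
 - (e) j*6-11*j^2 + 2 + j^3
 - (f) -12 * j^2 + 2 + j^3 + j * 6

Adding the polynomials and combining like terms:
(j*(-5) + 7 + j^2*(-5)) + (-7*j^2 - 5 + j^3 + 11*j)
= -12 * j^2 + 2 + j^3 + j * 6
f) -12 * j^2 + 2 + j^3 + j * 6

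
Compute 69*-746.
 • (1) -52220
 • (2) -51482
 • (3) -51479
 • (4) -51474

69 * -746 = -51474
4) -51474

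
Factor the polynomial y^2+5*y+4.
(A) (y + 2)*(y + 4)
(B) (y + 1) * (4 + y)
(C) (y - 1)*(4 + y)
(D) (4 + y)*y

We need to factor y^2+5*y+4.
The factored form is (y + 1) * (4 + y).
B) (y + 1) * (4 + y)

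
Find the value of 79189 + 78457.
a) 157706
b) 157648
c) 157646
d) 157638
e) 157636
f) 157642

79189 + 78457 = 157646
c) 157646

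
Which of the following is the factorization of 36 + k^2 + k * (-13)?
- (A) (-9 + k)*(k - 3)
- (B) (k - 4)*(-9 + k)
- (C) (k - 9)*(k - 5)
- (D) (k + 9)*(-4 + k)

We need to factor 36 + k^2 + k * (-13).
The factored form is (k - 4)*(-9 + k).
B) (k - 4)*(-9 + k)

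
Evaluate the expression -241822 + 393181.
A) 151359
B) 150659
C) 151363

-241822 + 393181 = 151359
A) 151359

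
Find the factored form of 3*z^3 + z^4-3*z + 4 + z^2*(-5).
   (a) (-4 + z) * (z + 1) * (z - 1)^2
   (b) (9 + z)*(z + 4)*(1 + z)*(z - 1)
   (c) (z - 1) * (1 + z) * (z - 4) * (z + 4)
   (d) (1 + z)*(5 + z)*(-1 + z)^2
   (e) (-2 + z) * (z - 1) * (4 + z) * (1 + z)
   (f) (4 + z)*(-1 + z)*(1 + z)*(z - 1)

We need to factor 3*z^3 + z^4-3*z + 4 + z^2*(-5).
The factored form is (4 + z)*(-1 + z)*(1 + z)*(z - 1).
f) (4 + z)*(-1 + z)*(1 + z)*(z - 1)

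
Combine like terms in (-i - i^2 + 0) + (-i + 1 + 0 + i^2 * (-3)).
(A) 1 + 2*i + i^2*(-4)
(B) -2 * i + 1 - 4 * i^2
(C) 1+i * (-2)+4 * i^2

Adding the polynomials and combining like terms:
(-i - i^2 + 0) + (-i + 1 + 0 + i^2*(-3))
= -2 * i + 1 - 4 * i^2
B) -2 * i + 1 - 4 * i^2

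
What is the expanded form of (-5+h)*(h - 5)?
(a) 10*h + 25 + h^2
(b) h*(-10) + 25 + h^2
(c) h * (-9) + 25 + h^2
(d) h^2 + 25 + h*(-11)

Expanding (-5+h)*(h - 5):
= h*(-10) + 25 + h^2
b) h*(-10) + 25 + h^2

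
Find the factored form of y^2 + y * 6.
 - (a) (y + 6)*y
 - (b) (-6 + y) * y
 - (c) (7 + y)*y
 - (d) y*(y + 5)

We need to factor y^2 + y * 6.
The factored form is (y + 6)*y.
a) (y + 6)*y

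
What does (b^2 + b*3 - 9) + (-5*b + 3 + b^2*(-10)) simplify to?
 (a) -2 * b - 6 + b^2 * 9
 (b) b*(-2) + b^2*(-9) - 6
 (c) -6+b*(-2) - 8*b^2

Adding the polynomials and combining like terms:
(b^2 + b*3 - 9) + (-5*b + 3 + b^2*(-10))
= b*(-2) + b^2*(-9) - 6
b) b*(-2) + b^2*(-9) - 6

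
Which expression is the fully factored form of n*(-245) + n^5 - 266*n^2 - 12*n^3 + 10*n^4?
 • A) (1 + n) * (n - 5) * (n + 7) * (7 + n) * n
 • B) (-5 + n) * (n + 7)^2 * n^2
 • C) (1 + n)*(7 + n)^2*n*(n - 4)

We need to factor n*(-245) + n^5 - 266*n^2 - 12*n^3 + 10*n^4.
The factored form is (1 + n) * (n - 5) * (n + 7) * (7 + n) * n.
A) (1 + n) * (n - 5) * (n + 7) * (7 + n) * n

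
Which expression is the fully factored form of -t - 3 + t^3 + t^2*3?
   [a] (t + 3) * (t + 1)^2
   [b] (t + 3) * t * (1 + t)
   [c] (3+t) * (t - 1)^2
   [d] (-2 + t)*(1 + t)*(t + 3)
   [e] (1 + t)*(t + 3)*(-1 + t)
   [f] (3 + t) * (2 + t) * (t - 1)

We need to factor -t - 3 + t^3 + t^2*3.
The factored form is (1 + t)*(t + 3)*(-1 + t).
e) (1 + t)*(t + 3)*(-1 + t)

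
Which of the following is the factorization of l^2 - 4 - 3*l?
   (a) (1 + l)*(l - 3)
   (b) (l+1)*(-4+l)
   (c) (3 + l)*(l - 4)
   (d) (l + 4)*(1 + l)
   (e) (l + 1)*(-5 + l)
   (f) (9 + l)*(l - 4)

We need to factor l^2 - 4 - 3*l.
The factored form is (l+1)*(-4+l).
b) (l+1)*(-4+l)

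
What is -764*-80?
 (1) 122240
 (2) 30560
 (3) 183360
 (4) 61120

-764 * -80 = 61120
4) 61120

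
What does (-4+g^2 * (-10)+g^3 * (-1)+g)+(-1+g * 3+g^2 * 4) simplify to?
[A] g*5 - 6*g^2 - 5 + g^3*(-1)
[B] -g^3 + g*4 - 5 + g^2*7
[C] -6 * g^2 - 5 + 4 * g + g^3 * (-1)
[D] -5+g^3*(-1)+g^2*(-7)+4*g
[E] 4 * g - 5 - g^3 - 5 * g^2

Adding the polynomials and combining like terms:
(-4 + g^2*(-10) + g^3*(-1) + g) + (-1 + g*3 + g^2*4)
= -6 * g^2 - 5 + 4 * g + g^3 * (-1)
C) -6 * g^2 - 5 + 4 * g + g^3 * (-1)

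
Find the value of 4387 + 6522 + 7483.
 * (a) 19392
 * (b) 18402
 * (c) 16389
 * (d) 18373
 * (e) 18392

First: 4387 + 6522 = 10909
Then: 10909 + 7483 = 18392
e) 18392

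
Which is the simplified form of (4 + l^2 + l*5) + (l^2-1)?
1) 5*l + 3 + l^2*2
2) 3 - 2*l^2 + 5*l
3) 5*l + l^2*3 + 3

Adding the polynomials and combining like terms:
(4 + l^2 + l*5) + (l^2 - 1)
= 5*l + 3 + l^2*2
1) 5*l + 3 + l^2*2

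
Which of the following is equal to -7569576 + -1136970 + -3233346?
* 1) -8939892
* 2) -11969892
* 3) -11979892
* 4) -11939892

First: -7569576 + -1136970 = -8706546
Then: -8706546 + -3233346 = -11939892
4) -11939892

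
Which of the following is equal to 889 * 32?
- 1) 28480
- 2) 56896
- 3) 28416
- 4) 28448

889 * 32 = 28448
4) 28448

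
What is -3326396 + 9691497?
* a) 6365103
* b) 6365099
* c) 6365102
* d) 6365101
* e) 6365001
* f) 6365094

-3326396 + 9691497 = 6365101
d) 6365101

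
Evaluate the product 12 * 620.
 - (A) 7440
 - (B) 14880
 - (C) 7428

12 * 620 = 7440
A) 7440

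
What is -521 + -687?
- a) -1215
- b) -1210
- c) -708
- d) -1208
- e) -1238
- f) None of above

-521 + -687 = -1208
d) -1208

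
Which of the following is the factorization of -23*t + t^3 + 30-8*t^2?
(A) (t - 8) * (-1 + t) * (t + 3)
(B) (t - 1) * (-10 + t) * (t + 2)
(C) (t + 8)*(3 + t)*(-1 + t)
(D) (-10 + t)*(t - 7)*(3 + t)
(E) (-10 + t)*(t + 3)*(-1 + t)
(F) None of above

We need to factor -23*t + t^3 + 30-8*t^2.
The factored form is (-10 + t)*(t + 3)*(-1 + t).
E) (-10 + t)*(t + 3)*(-1 + t)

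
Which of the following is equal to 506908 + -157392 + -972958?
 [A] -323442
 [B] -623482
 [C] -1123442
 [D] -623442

First: 506908 + -157392 = 349516
Then: 349516 + -972958 = -623442
D) -623442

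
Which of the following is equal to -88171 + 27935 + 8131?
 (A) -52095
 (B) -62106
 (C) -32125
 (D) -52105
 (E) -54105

First: -88171 + 27935 = -60236
Then: -60236 + 8131 = -52105
D) -52105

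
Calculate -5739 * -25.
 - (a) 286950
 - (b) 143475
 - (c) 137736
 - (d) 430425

-5739 * -25 = 143475
b) 143475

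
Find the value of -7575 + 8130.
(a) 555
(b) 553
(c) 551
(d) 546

-7575 + 8130 = 555
a) 555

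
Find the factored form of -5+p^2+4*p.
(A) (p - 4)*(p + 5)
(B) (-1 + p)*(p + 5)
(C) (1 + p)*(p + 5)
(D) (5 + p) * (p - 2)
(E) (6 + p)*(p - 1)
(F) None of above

We need to factor -5+p^2+4*p.
The factored form is (-1 + p)*(p + 5).
B) (-1 + p)*(p + 5)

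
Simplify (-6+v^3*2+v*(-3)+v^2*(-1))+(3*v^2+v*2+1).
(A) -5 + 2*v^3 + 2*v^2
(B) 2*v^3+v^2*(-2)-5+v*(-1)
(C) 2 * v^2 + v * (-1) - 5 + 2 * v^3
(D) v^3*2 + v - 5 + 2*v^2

Adding the polynomials and combining like terms:
(-6 + v^3*2 + v*(-3) + v^2*(-1)) + (3*v^2 + v*2 + 1)
= 2 * v^2 + v * (-1) - 5 + 2 * v^3
C) 2 * v^2 + v * (-1) - 5 + 2 * v^3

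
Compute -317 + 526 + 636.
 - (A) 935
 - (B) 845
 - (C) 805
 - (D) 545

First: -317 + 526 = 209
Then: 209 + 636 = 845
B) 845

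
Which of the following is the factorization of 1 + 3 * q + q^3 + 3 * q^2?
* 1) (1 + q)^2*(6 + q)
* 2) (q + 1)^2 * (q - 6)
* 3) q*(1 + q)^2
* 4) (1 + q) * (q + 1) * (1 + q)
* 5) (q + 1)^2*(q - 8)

We need to factor 1 + 3 * q + q^3 + 3 * q^2.
The factored form is (1 + q) * (q + 1) * (1 + q).
4) (1 + q) * (q + 1) * (1 + q)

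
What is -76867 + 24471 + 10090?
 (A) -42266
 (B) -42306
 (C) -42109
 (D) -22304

First: -76867 + 24471 = -52396
Then: -52396 + 10090 = -42306
B) -42306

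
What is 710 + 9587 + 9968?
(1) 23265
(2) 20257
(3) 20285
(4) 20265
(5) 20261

First: 710 + 9587 = 10297
Then: 10297 + 9968 = 20265
4) 20265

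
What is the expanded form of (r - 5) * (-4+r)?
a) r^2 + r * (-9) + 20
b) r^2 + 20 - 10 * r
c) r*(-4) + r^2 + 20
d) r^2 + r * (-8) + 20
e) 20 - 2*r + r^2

Expanding (r - 5) * (-4+r):
= r^2 + r * (-9) + 20
a) r^2 + r * (-9) + 20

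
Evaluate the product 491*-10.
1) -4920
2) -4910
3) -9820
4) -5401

491 * -10 = -4910
2) -4910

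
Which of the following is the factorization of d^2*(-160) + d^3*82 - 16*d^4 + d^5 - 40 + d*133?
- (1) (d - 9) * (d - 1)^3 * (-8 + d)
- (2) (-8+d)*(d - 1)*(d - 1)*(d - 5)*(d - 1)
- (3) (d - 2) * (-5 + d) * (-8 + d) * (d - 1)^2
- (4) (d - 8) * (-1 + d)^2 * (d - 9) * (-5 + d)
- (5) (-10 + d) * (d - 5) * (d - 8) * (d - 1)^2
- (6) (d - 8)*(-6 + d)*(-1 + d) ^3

We need to factor d^2*(-160) + d^3*82 - 16*d^4 + d^5 - 40 + d*133.
The factored form is (-8+d)*(d - 1)*(d - 1)*(d - 5)*(d - 1).
2) (-8+d)*(d - 1)*(d - 1)*(d - 5)*(d - 1)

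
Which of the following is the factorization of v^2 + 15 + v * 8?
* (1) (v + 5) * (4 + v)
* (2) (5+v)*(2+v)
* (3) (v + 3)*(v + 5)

We need to factor v^2 + 15 + v * 8.
The factored form is (v + 3)*(v + 5).
3) (v + 3)*(v + 5)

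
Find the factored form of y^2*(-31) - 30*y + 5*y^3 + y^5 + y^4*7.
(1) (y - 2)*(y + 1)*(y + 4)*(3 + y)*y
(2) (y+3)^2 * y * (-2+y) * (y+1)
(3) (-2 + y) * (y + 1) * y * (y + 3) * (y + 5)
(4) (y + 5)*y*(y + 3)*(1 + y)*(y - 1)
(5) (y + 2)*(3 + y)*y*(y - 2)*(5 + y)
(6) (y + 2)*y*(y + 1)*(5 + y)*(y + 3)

We need to factor y^2*(-31) - 30*y + 5*y^3 + y^5 + y^4*7.
The factored form is (-2 + y) * (y + 1) * y * (y + 3) * (y + 5).
3) (-2 + y) * (y + 1) * y * (y + 3) * (y + 5)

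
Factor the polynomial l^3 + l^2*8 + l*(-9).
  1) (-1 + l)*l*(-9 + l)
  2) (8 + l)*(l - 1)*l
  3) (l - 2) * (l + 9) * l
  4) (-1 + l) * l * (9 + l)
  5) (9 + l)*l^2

We need to factor l^3 + l^2*8 + l*(-9).
The factored form is (-1 + l) * l * (9 + l).
4) (-1 + l) * l * (9 + l)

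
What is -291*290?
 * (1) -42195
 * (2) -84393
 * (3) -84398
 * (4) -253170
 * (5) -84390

-291 * 290 = -84390
5) -84390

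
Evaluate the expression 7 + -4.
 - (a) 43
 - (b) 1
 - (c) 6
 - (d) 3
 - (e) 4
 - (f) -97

7 + -4 = 3
d) 3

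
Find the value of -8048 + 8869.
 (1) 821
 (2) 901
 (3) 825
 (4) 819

-8048 + 8869 = 821
1) 821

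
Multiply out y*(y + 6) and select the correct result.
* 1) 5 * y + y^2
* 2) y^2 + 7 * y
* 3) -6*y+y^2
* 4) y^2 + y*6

Expanding y*(y + 6):
= y^2 + y*6
4) y^2 + y*6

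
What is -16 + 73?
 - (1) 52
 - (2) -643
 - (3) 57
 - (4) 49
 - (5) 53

-16 + 73 = 57
3) 57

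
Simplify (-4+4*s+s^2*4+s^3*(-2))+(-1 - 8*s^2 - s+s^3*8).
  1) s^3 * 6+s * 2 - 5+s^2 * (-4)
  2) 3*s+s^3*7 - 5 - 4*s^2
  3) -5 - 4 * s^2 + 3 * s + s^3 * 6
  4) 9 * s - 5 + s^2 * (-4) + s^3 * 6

Adding the polynomials and combining like terms:
(-4 + 4*s + s^2*4 + s^3*(-2)) + (-1 - 8*s^2 - s + s^3*8)
= -5 - 4 * s^2 + 3 * s + s^3 * 6
3) -5 - 4 * s^2 + 3 * s + s^3 * 6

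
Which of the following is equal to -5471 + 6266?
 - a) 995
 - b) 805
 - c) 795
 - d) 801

-5471 + 6266 = 795
c) 795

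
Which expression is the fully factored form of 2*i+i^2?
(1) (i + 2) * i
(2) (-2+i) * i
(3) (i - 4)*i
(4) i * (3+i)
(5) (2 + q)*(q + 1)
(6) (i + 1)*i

We need to factor 2*i+i^2.
The factored form is (i + 2) * i.
1) (i + 2) * i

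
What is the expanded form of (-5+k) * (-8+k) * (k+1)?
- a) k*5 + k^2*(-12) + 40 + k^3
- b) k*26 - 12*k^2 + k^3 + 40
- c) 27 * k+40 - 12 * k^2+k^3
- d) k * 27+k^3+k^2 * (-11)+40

Expanding (-5+k) * (-8+k) * (k+1):
= 27 * k+40 - 12 * k^2+k^3
c) 27 * k+40 - 12 * k^2+k^3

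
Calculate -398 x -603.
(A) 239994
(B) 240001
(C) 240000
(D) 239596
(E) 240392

-398 * -603 = 239994
A) 239994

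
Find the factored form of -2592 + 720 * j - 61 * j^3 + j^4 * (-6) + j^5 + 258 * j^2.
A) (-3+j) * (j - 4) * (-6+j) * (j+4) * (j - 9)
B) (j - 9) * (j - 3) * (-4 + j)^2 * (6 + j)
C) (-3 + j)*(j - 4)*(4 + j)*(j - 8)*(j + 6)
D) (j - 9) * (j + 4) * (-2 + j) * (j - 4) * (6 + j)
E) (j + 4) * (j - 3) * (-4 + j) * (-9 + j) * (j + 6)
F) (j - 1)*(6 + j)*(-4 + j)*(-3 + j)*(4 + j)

We need to factor -2592 + 720 * j - 61 * j^3 + j^4 * (-6) + j^5 + 258 * j^2.
The factored form is (j + 4) * (j - 3) * (-4 + j) * (-9 + j) * (j + 6).
E) (j + 4) * (j - 3) * (-4 + j) * (-9 + j) * (j + 6)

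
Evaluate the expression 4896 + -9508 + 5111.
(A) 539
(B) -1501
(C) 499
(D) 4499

First: 4896 + -9508 = -4612
Then: -4612 + 5111 = 499
C) 499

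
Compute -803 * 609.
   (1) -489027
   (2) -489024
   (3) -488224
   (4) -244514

-803 * 609 = -489027
1) -489027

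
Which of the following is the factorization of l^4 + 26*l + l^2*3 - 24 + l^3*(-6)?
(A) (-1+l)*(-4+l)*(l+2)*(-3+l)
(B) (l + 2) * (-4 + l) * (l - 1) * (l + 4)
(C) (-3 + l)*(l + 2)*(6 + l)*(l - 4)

We need to factor l^4 + 26*l + l^2*3 - 24 + l^3*(-6).
The factored form is (-1+l)*(-4+l)*(l+2)*(-3+l).
A) (-1+l)*(-4+l)*(l+2)*(-3+l)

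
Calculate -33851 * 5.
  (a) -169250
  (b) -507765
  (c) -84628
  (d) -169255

-33851 * 5 = -169255
d) -169255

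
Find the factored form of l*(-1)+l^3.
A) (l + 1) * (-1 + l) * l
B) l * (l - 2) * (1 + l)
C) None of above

We need to factor l*(-1)+l^3.
The factored form is (l + 1) * (-1 + l) * l.
A) (l + 1) * (-1 + l) * l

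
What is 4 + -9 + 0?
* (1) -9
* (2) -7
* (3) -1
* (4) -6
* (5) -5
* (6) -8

First: 4 + -9 = -5
Then: -5 + 0 = -5
5) -5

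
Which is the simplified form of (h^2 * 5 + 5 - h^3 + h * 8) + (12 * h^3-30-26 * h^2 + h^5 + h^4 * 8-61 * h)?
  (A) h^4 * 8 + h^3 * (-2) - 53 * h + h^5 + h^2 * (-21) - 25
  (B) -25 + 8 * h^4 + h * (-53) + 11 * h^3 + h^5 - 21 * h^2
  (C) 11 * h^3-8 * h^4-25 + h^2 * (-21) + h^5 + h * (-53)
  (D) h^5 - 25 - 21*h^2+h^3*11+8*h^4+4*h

Adding the polynomials and combining like terms:
(h^2*5 + 5 - h^3 + h*8) + (12*h^3 - 30 - 26*h^2 + h^5 + h^4*8 - 61*h)
= -25 + 8 * h^4 + h * (-53) + 11 * h^3 + h^5 - 21 * h^2
B) -25 + 8 * h^4 + h * (-53) + 11 * h^3 + h^5 - 21 * h^2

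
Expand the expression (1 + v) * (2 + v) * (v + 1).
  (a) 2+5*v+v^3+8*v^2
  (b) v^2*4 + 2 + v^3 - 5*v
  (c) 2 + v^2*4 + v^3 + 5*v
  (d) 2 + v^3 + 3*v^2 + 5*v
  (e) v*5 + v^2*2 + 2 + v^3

Expanding (1 + v) * (2 + v) * (v + 1):
= 2 + v^2*4 + v^3 + 5*v
c) 2 + v^2*4 + v^3 + 5*v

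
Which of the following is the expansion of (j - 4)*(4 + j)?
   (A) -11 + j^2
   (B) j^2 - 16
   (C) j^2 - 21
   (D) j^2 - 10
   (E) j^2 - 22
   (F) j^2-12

Expanding (j - 4)*(4 + j):
= j^2 - 16
B) j^2 - 16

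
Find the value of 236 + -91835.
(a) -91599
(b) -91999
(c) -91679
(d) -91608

236 + -91835 = -91599
a) -91599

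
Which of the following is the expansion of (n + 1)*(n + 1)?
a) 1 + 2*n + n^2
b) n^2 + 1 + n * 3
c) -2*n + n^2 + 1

Expanding (n + 1)*(n + 1):
= 1 + 2*n + n^2
a) 1 + 2*n + n^2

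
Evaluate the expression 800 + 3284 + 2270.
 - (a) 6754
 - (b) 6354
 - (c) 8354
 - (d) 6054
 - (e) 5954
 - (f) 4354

First: 800 + 3284 = 4084
Then: 4084 + 2270 = 6354
b) 6354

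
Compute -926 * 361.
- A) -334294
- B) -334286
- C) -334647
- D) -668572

-926 * 361 = -334286
B) -334286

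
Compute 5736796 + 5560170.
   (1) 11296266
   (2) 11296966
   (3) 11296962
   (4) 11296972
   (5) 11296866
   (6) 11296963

5736796 + 5560170 = 11296966
2) 11296966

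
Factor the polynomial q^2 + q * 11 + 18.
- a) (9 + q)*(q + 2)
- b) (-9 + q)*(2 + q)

We need to factor q^2 + q * 11 + 18.
The factored form is (9 + q)*(q + 2).
a) (9 + q)*(q + 2)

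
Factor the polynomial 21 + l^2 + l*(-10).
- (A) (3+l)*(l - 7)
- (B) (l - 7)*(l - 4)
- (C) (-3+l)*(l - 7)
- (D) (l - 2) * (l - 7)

We need to factor 21 + l^2 + l*(-10).
The factored form is (-3+l)*(l - 7).
C) (-3+l)*(l - 7)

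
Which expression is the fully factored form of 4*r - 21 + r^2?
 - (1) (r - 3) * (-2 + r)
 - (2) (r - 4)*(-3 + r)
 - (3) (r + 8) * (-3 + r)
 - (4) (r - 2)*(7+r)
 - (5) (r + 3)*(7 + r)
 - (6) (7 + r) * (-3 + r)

We need to factor 4*r - 21 + r^2.
The factored form is (7 + r) * (-3 + r).
6) (7 + r) * (-3 + r)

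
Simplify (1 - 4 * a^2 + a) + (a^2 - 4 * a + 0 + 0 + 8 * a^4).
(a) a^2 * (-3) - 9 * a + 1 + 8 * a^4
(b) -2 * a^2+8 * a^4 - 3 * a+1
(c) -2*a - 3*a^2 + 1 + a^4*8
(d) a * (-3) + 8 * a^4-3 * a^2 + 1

Adding the polynomials and combining like terms:
(1 - 4*a^2 + a) + (a^2 - 4*a + 0 + 0 + 8*a^4)
= a * (-3) + 8 * a^4-3 * a^2 + 1
d) a * (-3) + 8 * a^4-3 * a^2 + 1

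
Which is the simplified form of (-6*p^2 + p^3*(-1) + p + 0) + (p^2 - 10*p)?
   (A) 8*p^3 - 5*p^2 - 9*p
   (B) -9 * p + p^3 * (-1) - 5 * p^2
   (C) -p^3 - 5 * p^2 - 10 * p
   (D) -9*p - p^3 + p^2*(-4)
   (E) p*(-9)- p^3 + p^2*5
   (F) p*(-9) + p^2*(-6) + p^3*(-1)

Adding the polynomials and combining like terms:
(-6*p^2 + p^3*(-1) + p + 0) + (p^2 - 10*p)
= -9 * p + p^3 * (-1) - 5 * p^2
B) -9 * p + p^3 * (-1) - 5 * p^2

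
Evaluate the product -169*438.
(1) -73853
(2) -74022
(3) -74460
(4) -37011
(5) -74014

-169 * 438 = -74022
2) -74022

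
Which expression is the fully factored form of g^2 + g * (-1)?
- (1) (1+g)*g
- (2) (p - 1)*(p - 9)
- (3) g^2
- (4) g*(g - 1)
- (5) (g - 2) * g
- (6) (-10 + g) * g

We need to factor g^2 + g * (-1).
The factored form is g*(g - 1).
4) g*(g - 1)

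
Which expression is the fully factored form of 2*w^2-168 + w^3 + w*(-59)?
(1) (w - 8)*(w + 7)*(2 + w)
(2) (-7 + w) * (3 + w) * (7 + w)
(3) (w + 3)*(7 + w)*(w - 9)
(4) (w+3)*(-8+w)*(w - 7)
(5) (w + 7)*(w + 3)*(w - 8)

We need to factor 2*w^2-168 + w^3 + w*(-59).
The factored form is (w + 7)*(w + 3)*(w - 8).
5) (w + 7)*(w + 3)*(w - 8)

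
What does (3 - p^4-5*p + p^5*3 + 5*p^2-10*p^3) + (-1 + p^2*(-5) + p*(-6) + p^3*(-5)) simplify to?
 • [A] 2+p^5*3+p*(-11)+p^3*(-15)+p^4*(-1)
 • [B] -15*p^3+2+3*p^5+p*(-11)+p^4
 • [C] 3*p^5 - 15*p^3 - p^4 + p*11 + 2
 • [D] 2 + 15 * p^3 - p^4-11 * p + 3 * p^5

Adding the polynomials and combining like terms:
(3 - p^4 - 5*p + p^5*3 + 5*p^2 - 10*p^3) + (-1 + p^2*(-5) + p*(-6) + p^3*(-5))
= 2+p^5*3+p*(-11)+p^3*(-15)+p^4*(-1)
A) 2+p^5*3+p*(-11)+p^3*(-15)+p^4*(-1)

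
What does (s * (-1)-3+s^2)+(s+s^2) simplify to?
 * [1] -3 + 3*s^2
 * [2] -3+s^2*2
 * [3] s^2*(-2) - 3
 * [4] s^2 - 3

Adding the polynomials and combining like terms:
(s*(-1) - 3 + s^2) + (s + s^2)
= -3+s^2*2
2) -3+s^2*2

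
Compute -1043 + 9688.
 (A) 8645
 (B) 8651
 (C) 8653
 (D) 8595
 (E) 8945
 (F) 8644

-1043 + 9688 = 8645
A) 8645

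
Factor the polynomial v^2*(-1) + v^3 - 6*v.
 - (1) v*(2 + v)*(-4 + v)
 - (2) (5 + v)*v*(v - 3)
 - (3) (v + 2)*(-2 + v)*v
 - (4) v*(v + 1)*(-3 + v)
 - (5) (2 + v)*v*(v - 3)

We need to factor v^2*(-1) + v^3 - 6*v.
The factored form is (2 + v)*v*(v - 3).
5) (2 + v)*v*(v - 3)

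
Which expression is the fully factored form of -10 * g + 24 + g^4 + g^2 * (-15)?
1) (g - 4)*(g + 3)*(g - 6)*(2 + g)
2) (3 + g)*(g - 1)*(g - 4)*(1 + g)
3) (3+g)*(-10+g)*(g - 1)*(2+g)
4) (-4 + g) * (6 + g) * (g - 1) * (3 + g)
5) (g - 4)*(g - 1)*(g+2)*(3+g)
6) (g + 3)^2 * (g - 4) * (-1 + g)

We need to factor -10 * g + 24 + g^4 + g^2 * (-15).
The factored form is (g - 4)*(g - 1)*(g+2)*(3+g).
5) (g - 4)*(g - 1)*(g+2)*(3+g)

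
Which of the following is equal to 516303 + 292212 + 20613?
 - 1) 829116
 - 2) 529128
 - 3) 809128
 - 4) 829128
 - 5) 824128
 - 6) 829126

First: 516303 + 292212 = 808515
Then: 808515 + 20613 = 829128
4) 829128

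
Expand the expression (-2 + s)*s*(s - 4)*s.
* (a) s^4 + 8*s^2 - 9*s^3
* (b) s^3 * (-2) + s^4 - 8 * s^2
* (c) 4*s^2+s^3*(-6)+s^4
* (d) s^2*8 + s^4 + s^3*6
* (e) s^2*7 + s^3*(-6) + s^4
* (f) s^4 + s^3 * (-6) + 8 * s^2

Expanding (-2 + s)*s*(s - 4)*s:
= s^4 + s^3 * (-6) + 8 * s^2
f) s^4 + s^3 * (-6) + 8 * s^2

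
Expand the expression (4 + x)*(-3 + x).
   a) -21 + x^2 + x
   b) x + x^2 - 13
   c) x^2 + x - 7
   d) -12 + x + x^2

Expanding (4 + x)*(-3 + x):
= -12 + x + x^2
d) -12 + x + x^2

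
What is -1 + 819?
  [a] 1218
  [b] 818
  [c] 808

-1 + 819 = 818
b) 818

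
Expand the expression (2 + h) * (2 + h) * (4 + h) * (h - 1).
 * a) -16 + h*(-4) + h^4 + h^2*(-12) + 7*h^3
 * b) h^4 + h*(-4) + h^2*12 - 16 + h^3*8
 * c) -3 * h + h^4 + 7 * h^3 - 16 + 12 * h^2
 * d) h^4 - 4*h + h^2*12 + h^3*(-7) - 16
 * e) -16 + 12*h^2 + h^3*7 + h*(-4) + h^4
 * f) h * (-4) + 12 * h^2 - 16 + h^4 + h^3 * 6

Expanding (2 + h) * (2 + h) * (4 + h) * (h - 1):
= -16 + 12*h^2 + h^3*7 + h*(-4) + h^4
e) -16 + 12*h^2 + h^3*7 + h*(-4) + h^4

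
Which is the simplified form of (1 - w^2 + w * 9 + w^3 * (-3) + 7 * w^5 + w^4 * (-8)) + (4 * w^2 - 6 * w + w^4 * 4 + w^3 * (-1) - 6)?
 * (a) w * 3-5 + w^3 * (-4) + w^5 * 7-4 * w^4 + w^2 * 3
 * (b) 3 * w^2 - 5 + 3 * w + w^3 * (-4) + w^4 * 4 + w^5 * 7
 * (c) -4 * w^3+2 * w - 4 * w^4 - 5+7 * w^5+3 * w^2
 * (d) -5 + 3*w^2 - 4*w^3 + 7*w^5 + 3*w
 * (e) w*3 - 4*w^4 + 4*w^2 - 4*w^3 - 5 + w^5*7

Adding the polynomials and combining like terms:
(1 - w^2 + w*9 + w^3*(-3) + 7*w^5 + w^4*(-8)) + (4*w^2 - 6*w + w^4*4 + w^3*(-1) - 6)
= w * 3-5 + w^3 * (-4) + w^5 * 7-4 * w^4 + w^2 * 3
a) w * 3-5 + w^3 * (-4) + w^5 * 7-4 * w^4 + w^2 * 3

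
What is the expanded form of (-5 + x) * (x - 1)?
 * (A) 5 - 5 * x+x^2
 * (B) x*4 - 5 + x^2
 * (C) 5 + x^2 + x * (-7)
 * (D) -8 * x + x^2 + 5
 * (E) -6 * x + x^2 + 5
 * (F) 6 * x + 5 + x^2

Expanding (-5 + x) * (x - 1):
= -6 * x + x^2 + 5
E) -6 * x + x^2 + 5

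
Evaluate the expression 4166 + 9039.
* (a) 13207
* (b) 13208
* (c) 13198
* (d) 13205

4166 + 9039 = 13205
d) 13205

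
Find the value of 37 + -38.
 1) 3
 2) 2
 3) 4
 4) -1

37 + -38 = -1
4) -1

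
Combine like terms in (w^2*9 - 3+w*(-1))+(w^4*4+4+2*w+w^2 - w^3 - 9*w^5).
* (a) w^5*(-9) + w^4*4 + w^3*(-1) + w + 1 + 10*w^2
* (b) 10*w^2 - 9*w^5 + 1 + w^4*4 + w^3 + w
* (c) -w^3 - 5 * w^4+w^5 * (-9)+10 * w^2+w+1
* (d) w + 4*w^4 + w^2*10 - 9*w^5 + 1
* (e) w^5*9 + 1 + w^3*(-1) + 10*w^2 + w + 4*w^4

Adding the polynomials and combining like terms:
(w^2*9 - 3 + w*(-1)) + (w^4*4 + 4 + 2*w + w^2 - w^3 - 9*w^5)
= w^5*(-9) + w^4*4 + w^3*(-1) + w + 1 + 10*w^2
a) w^5*(-9) + w^4*4 + w^3*(-1) + w + 1 + 10*w^2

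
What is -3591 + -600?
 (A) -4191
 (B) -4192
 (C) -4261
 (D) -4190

-3591 + -600 = -4191
A) -4191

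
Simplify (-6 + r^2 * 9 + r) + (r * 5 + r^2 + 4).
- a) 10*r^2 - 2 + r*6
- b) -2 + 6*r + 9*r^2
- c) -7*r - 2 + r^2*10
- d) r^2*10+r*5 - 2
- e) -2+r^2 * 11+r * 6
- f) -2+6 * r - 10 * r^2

Adding the polynomials and combining like terms:
(-6 + r^2*9 + r) + (r*5 + r^2 + 4)
= 10*r^2 - 2 + r*6
a) 10*r^2 - 2 + r*6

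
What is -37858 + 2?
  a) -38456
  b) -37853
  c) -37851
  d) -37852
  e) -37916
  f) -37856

-37858 + 2 = -37856
f) -37856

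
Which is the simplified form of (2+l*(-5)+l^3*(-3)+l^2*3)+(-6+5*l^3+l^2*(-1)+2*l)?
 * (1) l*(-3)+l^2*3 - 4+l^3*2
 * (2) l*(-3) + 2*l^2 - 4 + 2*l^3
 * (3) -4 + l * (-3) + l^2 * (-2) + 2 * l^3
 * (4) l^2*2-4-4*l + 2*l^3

Adding the polynomials and combining like terms:
(2 + l*(-5) + l^3*(-3) + l^2*3) + (-6 + 5*l^3 + l^2*(-1) + 2*l)
= l*(-3) + 2*l^2 - 4 + 2*l^3
2) l*(-3) + 2*l^2 - 4 + 2*l^3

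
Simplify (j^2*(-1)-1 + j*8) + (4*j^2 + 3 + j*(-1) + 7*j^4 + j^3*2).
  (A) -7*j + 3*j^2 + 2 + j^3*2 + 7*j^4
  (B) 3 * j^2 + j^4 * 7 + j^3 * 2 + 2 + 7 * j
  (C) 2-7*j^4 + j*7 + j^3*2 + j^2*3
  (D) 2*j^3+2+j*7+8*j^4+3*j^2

Adding the polynomials and combining like terms:
(j^2*(-1) - 1 + j*8) + (4*j^2 + 3 + j*(-1) + 7*j^4 + j^3*2)
= 3 * j^2 + j^4 * 7 + j^3 * 2 + 2 + 7 * j
B) 3 * j^2 + j^4 * 7 + j^3 * 2 + 2 + 7 * j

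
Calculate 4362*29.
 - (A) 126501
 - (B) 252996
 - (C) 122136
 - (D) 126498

4362 * 29 = 126498
D) 126498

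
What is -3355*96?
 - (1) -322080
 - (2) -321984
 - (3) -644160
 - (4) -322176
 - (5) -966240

-3355 * 96 = -322080
1) -322080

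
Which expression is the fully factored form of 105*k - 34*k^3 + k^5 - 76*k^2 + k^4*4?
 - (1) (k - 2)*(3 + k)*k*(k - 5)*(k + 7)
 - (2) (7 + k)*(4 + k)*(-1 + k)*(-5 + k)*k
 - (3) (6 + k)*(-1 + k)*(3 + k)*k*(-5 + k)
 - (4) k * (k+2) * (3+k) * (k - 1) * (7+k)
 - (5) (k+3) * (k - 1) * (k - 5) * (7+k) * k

We need to factor 105*k - 34*k^3 + k^5 - 76*k^2 + k^4*4.
The factored form is (k+3) * (k - 1) * (k - 5) * (7+k) * k.
5) (k+3) * (k - 1) * (k - 5) * (7+k) * k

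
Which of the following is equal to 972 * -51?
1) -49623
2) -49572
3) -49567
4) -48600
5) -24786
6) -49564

972 * -51 = -49572
2) -49572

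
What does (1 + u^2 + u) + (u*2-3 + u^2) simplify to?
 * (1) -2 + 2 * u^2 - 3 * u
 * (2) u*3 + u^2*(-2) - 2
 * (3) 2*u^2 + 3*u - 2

Adding the polynomials and combining like terms:
(1 + u^2 + u) + (u*2 - 3 + u^2)
= 2*u^2 + 3*u - 2
3) 2*u^2 + 3*u - 2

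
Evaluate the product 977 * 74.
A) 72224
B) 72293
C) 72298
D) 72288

977 * 74 = 72298
C) 72298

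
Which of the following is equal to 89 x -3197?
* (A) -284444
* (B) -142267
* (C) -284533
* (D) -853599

89 * -3197 = -284533
C) -284533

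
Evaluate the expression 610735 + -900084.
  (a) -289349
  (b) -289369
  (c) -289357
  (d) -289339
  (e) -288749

610735 + -900084 = -289349
a) -289349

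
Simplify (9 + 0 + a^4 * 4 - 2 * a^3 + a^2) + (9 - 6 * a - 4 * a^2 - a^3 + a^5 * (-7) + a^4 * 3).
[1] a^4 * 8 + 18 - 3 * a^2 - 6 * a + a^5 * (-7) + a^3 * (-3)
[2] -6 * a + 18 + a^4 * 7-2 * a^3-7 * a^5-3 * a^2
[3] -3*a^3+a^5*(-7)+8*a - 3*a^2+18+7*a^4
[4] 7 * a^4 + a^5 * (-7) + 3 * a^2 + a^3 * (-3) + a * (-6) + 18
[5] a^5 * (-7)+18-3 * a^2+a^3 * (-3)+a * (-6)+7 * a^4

Adding the polynomials and combining like terms:
(9 + 0 + a^4*4 - 2*a^3 + a^2) + (9 - 6*a - 4*a^2 - a^3 + a^5*(-7) + a^4*3)
= a^5 * (-7)+18-3 * a^2+a^3 * (-3)+a * (-6)+7 * a^4
5) a^5 * (-7)+18-3 * a^2+a^3 * (-3)+a * (-6)+7 * a^4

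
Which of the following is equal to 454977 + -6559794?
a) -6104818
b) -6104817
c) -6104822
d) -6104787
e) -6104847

454977 + -6559794 = -6104817
b) -6104817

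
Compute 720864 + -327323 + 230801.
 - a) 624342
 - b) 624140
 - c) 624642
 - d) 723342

First: 720864 + -327323 = 393541
Then: 393541 + 230801 = 624342
a) 624342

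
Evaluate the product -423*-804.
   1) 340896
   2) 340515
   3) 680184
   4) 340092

-423 * -804 = 340092
4) 340092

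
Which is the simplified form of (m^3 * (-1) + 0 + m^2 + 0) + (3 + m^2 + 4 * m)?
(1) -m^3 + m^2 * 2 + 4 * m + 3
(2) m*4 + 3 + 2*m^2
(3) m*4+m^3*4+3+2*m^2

Adding the polynomials and combining like terms:
(m^3*(-1) + 0 + m^2 + 0) + (3 + m^2 + 4*m)
= -m^3 + m^2 * 2 + 4 * m + 3
1) -m^3 + m^2 * 2 + 4 * m + 3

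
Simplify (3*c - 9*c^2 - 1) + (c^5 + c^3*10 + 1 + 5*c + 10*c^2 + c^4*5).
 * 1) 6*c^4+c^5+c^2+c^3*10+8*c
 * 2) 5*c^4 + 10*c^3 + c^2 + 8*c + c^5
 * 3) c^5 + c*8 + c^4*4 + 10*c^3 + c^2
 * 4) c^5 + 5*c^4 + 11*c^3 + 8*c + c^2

Adding the polynomials and combining like terms:
(3*c - 9*c^2 - 1) + (c^5 + c^3*10 + 1 + 5*c + 10*c^2 + c^4*5)
= 5*c^4 + 10*c^3 + c^2 + 8*c + c^5
2) 5*c^4 + 10*c^3 + c^2 + 8*c + c^5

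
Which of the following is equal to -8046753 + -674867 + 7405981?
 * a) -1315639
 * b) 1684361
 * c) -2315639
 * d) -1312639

First: -8046753 + -674867 = -8721620
Then: -8721620 + 7405981 = -1315639
a) -1315639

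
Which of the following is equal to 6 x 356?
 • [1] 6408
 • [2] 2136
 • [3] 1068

6 * 356 = 2136
2) 2136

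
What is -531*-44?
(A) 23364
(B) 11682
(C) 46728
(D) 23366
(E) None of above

-531 * -44 = 23364
A) 23364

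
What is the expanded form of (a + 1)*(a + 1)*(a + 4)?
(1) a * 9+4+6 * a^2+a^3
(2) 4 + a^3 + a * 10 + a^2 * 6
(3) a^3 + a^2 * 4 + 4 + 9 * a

Expanding (a + 1)*(a + 1)*(a + 4):
= a * 9+4+6 * a^2+a^3
1) a * 9+4+6 * a^2+a^3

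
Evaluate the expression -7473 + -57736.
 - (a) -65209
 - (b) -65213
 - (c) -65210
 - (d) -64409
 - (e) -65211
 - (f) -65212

-7473 + -57736 = -65209
a) -65209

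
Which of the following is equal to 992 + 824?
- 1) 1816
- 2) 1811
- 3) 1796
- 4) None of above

992 + 824 = 1816
1) 1816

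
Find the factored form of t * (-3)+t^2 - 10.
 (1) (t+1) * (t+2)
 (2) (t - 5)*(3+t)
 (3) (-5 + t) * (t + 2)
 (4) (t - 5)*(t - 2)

We need to factor t * (-3)+t^2 - 10.
The factored form is (-5 + t) * (t + 2).
3) (-5 + t) * (t + 2)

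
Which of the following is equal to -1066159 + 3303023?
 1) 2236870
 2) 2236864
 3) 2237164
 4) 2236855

-1066159 + 3303023 = 2236864
2) 2236864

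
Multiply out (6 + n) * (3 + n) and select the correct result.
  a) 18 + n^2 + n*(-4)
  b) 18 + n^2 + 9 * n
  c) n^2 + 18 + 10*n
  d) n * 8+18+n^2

Expanding (6 + n) * (3 + n):
= 18 + n^2 + 9 * n
b) 18 + n^2 + 9 * n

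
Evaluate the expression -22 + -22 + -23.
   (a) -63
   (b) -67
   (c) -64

First: -22 + -22 = -44
Then: -44 + -23 = -67
b) -67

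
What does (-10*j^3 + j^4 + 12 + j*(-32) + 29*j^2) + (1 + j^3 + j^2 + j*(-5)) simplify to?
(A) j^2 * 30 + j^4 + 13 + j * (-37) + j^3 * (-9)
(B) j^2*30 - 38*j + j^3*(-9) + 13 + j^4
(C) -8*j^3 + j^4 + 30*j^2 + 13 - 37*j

Adding the polynomials and combining like terms:
(-10*j^3 + j^4 + 12 + j*(-32) + 29*j^2) + (1 + j^3 + j^2 + j*(-5))
= j^2 * 30 + j^4 + 13 + j * (-37) + j^3 * (-9)
A) j^2 * 30 + j^4 + 13 + j * (-37) + j^3 * (-9)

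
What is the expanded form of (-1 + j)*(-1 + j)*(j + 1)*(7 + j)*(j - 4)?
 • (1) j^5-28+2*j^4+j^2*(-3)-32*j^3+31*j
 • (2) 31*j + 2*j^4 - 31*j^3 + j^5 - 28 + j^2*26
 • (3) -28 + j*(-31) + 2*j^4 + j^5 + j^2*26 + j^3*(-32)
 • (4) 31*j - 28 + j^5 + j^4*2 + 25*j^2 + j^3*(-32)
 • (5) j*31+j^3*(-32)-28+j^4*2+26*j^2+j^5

Expanding (-1 + j)*(-1 + j)*(j + 1)*(7 + j)*(j - 4):
= j*31+j^3*(-32)-28+j^4*2+26*j^2+j^5
5) j*31+j^3*(-32)-28+j^4*2+26*j^2+j^5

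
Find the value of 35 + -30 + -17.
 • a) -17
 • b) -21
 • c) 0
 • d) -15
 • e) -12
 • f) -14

First: 35 + -30 = 5
Then: 5 + -17 = -12
e) -12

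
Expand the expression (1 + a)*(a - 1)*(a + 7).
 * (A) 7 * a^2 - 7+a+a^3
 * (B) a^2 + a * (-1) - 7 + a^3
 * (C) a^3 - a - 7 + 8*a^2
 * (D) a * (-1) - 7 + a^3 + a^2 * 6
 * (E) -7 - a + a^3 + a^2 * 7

Expanding (1 + a)*(a - 1)*(a + 7):
= -7 - a + a^3 + a^2 * 7
E) -7 - a + a^3 + a^2 * 7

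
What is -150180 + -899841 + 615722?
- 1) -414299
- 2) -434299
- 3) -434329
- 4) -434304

First: -150180 + -899841 = -1050021
Then: -1050021 + 615722 = -434299
2) -434299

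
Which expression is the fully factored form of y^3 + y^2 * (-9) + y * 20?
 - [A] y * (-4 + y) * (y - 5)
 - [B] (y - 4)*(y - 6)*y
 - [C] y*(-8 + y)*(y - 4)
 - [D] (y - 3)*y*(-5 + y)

We need to factor y^3 + y^2 * (-9) + y * 20.
The factored form is y * (-4 + y) * (y - 5).
A) y * (-4 + y) * (y - 5)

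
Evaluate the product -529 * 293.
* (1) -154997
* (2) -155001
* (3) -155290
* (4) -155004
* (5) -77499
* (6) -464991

-529 * 293 = -154997
1) -154997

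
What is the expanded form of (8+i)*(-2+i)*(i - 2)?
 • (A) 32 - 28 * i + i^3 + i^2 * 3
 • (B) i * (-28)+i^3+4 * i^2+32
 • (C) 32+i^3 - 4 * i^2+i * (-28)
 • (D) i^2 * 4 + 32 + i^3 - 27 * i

Expanding (8+i)*(-2+i)*(i - 2):
= i * (-28)+i^3+4 * i^2+32
B) i * (-28)+i^3+4 * i^2+32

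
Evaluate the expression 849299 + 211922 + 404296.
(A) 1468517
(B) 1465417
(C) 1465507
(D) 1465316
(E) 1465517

First: 849299 + 211922 = 1061221
Then: 1061221 + 404296 = 1465517
E) 1465517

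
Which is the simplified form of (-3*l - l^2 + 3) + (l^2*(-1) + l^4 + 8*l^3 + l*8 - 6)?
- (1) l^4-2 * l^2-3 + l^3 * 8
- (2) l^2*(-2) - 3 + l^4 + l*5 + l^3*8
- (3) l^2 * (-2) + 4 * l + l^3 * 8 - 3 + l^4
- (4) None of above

Adding the polynomials and combining like terms:
(-3*l - l^2 + 3) + (l^2*(-1) + l^4 + 8*l^3 + l*8 - 6)
= l^2*(-2) - 3 + l^4 + l*5 + l^3*8
2) l^2*(-2) - 3 + l^4 + l*5 + l^3*8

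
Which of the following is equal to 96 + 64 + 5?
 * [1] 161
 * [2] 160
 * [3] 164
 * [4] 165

First: 96 + 64 = 160
Then: 160 + 5 = 165
4) 165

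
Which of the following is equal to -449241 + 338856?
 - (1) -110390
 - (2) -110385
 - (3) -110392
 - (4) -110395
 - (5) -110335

-449241 + 338856 = -110385
2) -110385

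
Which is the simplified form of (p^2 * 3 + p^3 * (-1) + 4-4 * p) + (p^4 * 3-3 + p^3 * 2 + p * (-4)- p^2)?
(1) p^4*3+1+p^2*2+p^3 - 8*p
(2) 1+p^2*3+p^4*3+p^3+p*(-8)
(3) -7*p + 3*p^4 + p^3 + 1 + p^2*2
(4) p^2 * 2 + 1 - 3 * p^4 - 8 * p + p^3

Adding the polynomials and combining like terms:
(p^2*3 + p^3*(-1) + 4 - 4*p) + (p^4*3 - 3 + p^3*2 + p*(-4) - p^2)
= p^4*3+1+p^2*2+p^3 - 8*p
1) p^4*3+1+p^2*2+p^3 - 8*p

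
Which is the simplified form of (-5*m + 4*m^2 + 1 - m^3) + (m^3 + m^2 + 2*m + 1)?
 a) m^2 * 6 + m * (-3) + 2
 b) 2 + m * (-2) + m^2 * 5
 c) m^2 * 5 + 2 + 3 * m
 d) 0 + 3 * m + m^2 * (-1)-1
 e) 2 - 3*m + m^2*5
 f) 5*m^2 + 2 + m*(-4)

Adding the polynomials and combining like terms:
(-5*m + 4*m^2 + 1 - m^3) + (m^3 + m^2 + 2*m + 1)
= 2 - 3*m + m^2*5
e) 2 - 3*m + m^2*5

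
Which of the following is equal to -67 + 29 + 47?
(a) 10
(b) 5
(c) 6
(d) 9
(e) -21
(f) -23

First: -67 + 29 = -38
Then: -38 + 47 = 9
d) 9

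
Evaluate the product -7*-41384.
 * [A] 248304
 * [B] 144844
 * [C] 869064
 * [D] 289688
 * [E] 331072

-7 * -41384 = 289688
D) 289688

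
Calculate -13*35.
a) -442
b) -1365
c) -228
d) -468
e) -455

-13 * 35 = -455
e) -455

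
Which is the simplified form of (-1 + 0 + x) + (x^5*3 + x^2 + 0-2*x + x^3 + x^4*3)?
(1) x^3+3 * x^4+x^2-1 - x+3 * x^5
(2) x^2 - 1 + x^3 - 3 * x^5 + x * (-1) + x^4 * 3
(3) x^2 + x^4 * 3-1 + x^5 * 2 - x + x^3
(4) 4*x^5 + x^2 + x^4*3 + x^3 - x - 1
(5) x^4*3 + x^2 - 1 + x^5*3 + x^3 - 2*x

Adding the polynomials and combining like terms:
(-1 + 0 + x) + (x^5*3 + x^2 + 0 - 2*x + x^3 + x^4*3)
= x^3+3 * x^4+x^2-1 - x+3 * x^5
1) x^3+3 * x^4+x^2-1 - x+3 * x^5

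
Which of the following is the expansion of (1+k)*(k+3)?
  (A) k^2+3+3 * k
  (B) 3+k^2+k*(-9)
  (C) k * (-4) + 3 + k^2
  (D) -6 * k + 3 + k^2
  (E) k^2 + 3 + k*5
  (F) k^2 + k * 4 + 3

Expanding (1+k)*(k+3):
= k^2 + k * 4 + 3
F) k^2 + k * 4 + 3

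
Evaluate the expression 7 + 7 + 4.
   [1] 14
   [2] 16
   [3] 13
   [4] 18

First: 7 + 7 = 14
Then: 14 + 4 = 18
4) 18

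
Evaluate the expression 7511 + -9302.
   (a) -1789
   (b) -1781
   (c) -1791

7511 + -9302 = -1791
c) -1791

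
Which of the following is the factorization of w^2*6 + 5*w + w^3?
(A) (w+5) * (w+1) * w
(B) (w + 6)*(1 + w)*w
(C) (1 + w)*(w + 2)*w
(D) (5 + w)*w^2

We need to factor w^2*6 + 5*w + w^3.
The factored form is (w+5) * (w+1) * w.
A) (w+5) * (w+1) * w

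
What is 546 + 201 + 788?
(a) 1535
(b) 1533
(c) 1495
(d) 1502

First: 546 + 201 = 747
Then: 747 + 788 = 1535
a) 1535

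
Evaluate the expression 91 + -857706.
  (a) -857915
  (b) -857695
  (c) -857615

91 + -857706 = -857615
c) -857615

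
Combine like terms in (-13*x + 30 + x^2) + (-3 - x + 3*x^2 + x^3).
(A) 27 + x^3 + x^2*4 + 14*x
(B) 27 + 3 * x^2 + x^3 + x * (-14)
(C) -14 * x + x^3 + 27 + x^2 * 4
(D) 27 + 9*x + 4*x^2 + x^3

Adding the polynomials and combining like terms:
(-13*x + 30 + x^2) + (-3 - x + 3*x^2 + x^3)
= -14 * x + x^3 + 27 + x^2 * 4
C) -14 * x + x^3 + 27 + x^2 * 4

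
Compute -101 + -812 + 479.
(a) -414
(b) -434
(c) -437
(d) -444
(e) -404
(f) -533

First: -101 + -812 = -913
Then: -913 + 479 = -434
b) -434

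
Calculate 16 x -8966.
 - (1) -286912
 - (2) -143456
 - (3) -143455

16 * -8966 = -143456
2) -143456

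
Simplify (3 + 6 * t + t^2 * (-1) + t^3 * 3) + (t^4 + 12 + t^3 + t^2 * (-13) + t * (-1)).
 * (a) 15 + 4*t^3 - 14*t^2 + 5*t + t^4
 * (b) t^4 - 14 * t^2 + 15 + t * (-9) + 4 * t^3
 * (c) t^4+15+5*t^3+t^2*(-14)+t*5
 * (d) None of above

Adding the polynomials and combining like terms:
(3 + 6*t + t^2*(-1) + t^3*3) + (t^4 + 12 + t^3 + t^2*(-13) + t*(-1))
= 15 + 4*t^3 - 14*t^2 + 5*t + t^4
a) 15 + 4*t^3 - 14*t^2 + 5*t + t^4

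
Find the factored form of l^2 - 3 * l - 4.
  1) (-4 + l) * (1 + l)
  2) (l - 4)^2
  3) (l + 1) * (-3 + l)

We need to factor l^2 - 3 * l - 4.
The factored form is (-4 + l) * (1 + l).
1) (-4 + l) * (1 + l)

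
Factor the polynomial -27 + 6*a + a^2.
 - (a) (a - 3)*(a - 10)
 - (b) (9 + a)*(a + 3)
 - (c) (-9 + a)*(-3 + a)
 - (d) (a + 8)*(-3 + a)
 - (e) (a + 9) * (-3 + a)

We need to factor -27 + 6*a + a^2.
The factored form is (a + 9) * (-3 + a).
e) (a + 9) * (-3 + a)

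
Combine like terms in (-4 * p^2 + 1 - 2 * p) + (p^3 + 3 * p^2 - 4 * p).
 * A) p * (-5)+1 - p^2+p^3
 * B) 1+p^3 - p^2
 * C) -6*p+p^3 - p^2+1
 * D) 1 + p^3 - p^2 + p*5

Adding the polynomials and combining like terms:
(-4*p^2 + 1 - 2*p) + (p^3 + 3*p^2 - 4*p)
= -6*p+p^3 - p^2+1
C) -6*p+p^3 - p^2+1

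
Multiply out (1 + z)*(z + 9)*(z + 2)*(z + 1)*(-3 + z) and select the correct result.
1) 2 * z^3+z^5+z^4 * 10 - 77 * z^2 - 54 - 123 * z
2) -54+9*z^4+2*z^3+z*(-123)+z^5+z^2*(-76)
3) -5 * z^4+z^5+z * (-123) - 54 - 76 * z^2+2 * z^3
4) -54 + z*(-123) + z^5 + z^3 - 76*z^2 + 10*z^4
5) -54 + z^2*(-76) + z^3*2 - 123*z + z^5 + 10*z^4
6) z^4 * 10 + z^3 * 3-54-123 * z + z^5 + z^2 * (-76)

Expanding (1 + z)*(z + 9)*(z + 2)*(z + 1)*(-3 + z):
= -54 + z^2*(-76) + z^3*2 - 123*z + z^5 + 10*z^4
5) -54 + z^2*(-76) + z^3*2 - 123*z + z^5 + 10*z^4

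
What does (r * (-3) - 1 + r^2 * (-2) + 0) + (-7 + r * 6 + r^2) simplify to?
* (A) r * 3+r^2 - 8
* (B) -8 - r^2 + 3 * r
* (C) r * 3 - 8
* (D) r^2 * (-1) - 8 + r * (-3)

Adding the polynomials and combining like terms:
(r*(-3) - 1 + r^2*(-2) + 0) + (-7 + r*6 + r^2)
= -8 - r^2 + 3 * r
B) -8 - r^2 + 3 * r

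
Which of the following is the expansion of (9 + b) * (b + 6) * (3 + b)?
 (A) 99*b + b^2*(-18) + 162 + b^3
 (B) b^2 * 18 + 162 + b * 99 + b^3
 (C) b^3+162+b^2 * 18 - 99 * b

Expanding (9 + b) * (b + 6) * (3 + b):
= b^2 * 18 + 162 + b * 99 + b^3
B) b^2 * 18 + 162 + b * 99 + b^3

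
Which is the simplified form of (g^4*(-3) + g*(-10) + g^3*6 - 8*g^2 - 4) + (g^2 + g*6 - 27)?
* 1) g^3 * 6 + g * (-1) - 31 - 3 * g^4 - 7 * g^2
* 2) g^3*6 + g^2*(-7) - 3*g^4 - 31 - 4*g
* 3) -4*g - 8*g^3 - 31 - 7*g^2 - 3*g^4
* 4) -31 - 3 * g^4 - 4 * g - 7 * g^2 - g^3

Adding the polynomials and combining like terms:
(g^4*(-3) + g*(-10) + g^3*6 - 8*g^2 - 4) + (g^2 + g*6 - 27)
= g^3*6 + g^2*(-7) - 3*g^4 - 31 - 4*g
2) g^3*6 + g^2*(-7) - 3*g^4 - 31 - 4*g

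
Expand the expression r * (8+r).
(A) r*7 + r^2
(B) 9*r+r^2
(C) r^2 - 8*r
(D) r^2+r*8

Expanding r * (8+r):
= r^2+r*8
D) r^2+r*8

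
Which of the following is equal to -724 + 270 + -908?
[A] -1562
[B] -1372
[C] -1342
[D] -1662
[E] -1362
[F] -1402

First: -724 + 270 = -454
Then: -454 + -908 = -1362
E) -1362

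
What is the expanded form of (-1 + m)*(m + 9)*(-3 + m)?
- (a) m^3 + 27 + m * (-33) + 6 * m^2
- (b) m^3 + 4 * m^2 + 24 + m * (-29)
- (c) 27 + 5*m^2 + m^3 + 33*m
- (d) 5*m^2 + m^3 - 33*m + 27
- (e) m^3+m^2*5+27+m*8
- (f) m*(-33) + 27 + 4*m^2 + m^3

Expanding (-1 + m)*(m + 9)*(-3 + m):
= 5*m^2 + m^3 - 33*m + 27
d) 5*m^2 + m^3 - 33*m + 27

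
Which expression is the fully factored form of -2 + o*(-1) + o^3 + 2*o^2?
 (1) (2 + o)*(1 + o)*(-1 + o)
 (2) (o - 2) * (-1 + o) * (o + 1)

We need to factor -2 + o*(-1) + o^3 + 2*o^2.
The factored form is (2 + o)*(1 + o)*(-1 + o).
1) (2 + o)*(1 + o)*(-1 + o)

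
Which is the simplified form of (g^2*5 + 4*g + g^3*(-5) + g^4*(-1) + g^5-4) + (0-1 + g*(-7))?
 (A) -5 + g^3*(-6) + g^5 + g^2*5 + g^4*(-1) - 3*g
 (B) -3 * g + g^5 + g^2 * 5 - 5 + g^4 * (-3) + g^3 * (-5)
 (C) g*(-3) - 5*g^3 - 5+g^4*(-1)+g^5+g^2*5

Adding the polynomials and combining like terms:
(g^2*5 + 4*g + g^3*(-5) + g^4*(-1) + g^5 - 4) + (0 - 1 + g*(-7))
= g*(-3) - 5*g^3 - 5+g^4*(-1)+g^5+g^2*5
C) g*(-3) - 5*g^3 - 5+g^4*(-1)+g^5+g^2*5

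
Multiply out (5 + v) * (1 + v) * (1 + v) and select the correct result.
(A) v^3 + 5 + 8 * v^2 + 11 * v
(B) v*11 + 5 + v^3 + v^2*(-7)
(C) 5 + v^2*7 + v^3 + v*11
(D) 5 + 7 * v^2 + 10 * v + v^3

Expanding (5 + v) * (1 + v) * (1 + v):
= 5 + v^2*7 + v^3 + v*11
C) 5 + v^2*7 + v^3 + v*11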